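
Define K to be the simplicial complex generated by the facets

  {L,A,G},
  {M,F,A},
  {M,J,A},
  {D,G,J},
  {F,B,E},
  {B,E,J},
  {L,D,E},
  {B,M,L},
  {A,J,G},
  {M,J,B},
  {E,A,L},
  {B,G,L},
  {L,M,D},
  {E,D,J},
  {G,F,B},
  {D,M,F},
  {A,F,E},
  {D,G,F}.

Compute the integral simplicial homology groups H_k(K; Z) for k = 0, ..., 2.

H_0 ≅ Z,  H_1 ≅ Z^2,  H_2 ≅ Z.

Order the vertices as A < B < D < E < F < G < J < L < M. Listing each simplex with vertices in this order, K has dimension 2 with simplices:

  0-simplices (9): A, B, D, E, F, G, J, L, M
  1-simplices (27): AE, AF, AG, AJ, AL, AM, BE, BF, BG, BJ, BL, BM, DE, DF, DG, DJ, DL, DM, EF, EJ, EL, FG, FM, GJ, GL, JM, LM
  2-simplices (18): AEF, AEL, AFM, AGJ, AGL, AJM, BEF, BEJ, BFG, BGL, BJM, BLM, DEJ, DEL, DFG, DFM, DGJ, DLM

giving chain groups C_0 ≅ Z^9, C_1 ≅ Z^27, C_2 ≅ Z^18.

∂_1: C_1 → C_0 maps an edge to its endpoints' difference, ∂[p,q] = q − p.
The resulting 9×27 matrix has rank 8, and its Smith normal form has invariant factors (1,1,1,1,1,1,1,1).

∂_2: C_2 → C_1 acts by ∂[p,q,r] = [q,r] − [p,r] + [p,q]. For instance
  ∂AGJ = GJ − AJ + AG,
  ∂DEL = EL − DL + DE.
As a 27×18 matrix over Z this has rank 17, with invariant factors (1,1,1,1,1,1,1,1,1,1,1,1,1,1,1,1,1).

Reading off H_k = ker ∂_k / im ∂_{k+1}:

  H_0: rank C_0 − rank ∂_1 = 9 − 8 = 1, and the invariant factors of ∂_1 are all 1, so H_0 = Z.
  H_1: rank ker ∂_1 − rank ∂_2 = (27 − 8) − 17 = 2, and the invariant factors of ∂_2 are all 1, so H_1 = Z^2.
  H_2: rank ker ∂_2 − rank ∂_3 = (18 − 17) − 0 = 1, and there is no ∂_3, so H_2 = Z.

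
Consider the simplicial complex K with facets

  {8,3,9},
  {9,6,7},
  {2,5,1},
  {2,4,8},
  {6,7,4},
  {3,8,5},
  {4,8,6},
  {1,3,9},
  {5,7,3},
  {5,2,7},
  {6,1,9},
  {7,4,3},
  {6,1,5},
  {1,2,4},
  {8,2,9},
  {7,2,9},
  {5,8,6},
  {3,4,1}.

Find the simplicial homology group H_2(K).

Order the vertices as 1 < 2 < 3 < 4 < 5 < 6 < 7 < 8 < 9. Listing each simplex with vertices in this order, K has dimension 2 with simplices:

  0-simplices (9): [1], [2], [3], [4], [5], [6], [7], [8], [9]
  1-simplices (27): (27 of them)
  2-simplices (18): [1,2,4], [1,2,5], [1,3,4], [1,3,9], [1,5,6], [1,6,9], [2,4,8], [2,5,7], [2,7,9], [2,8,9], [3,4,7], [3,5,7], [3,5,8], [3,8,9], [4,6,7], [4,6,8], [5,6,8], [6,7,9]

so the chain groups are C_0 ≅ Z^9, C_1 ≅ Z^27, C_2 ≅ Z^18.

The boundary map ∂_1: C_1 → C_0 sends each edge [p,q] (with p < q) to q − p.
As a 9×27 matrix over Z this has rank 8, with invariant factors (1,1,1,1,1,1,1,1).

∂_2: C_2 → C_1 acts by ∂[p,q,r] = [q,r] − [p,r] + [p,q]. For instance
  ∂[2,7,9] = [7,9] − [2,9] + [2,7],
  ∂[2,8,9] = [8,9] − [2,9] + [2,8].
The resulting 27×18 matrix has rank 17, and its Smith normal form has invariant factors (1,1,1,1,1,1,1,1,1,1,1,1,1,1,1,1,1).

Reading off H_k = ker ∂_k / im ∂_{k+1}:

  H_2: rank ker ∂_2 − rank ∂_3 = (18 − 17) − 0 = 1, and there is no ∂_3, so H_2 = Z.

H_2 = Z.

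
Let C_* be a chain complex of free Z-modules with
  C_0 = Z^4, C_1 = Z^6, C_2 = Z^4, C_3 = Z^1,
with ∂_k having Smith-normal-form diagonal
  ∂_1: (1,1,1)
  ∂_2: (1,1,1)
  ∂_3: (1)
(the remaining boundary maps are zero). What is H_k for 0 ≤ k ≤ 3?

H_0: b_0 = 4 − 0 − 3 = 1; torsion from ∂_1 factors > 1: none. So H_0 ≅ Z.
H_1: b_1 = 6 − 3 − 3 = 0; torsion from ∂_2 factors > 1: none. So H_1 ≅ 0.
H_2: b_2 = 4 − 3 − 1 = 0; torsion from ∂_3 factors > 1: none. So H_2 ≅ 0.
H_3: b_3 = 1 − 1 − 0 = 0; torsion from ∂_4 factors > 1: none. So H_3 ≅ 0.

H_0 ≅ Z,  H_1 = 0,  H_2 = 0,  H_3 = 0.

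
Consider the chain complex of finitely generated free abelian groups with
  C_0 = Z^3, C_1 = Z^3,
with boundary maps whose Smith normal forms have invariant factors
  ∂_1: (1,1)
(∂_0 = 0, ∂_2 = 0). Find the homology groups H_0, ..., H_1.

H_0 = Z,  H_1 = Z.

H_0: b_0 = 3 − 0 − 2 = 1; torsion from ∂_1 factors > 1: none. So H_0 = Z.
H_1: b_1 = 3 − 2 − 0 = 1; torsion from ∂_2 factors > 1: none. So H_1 = Z.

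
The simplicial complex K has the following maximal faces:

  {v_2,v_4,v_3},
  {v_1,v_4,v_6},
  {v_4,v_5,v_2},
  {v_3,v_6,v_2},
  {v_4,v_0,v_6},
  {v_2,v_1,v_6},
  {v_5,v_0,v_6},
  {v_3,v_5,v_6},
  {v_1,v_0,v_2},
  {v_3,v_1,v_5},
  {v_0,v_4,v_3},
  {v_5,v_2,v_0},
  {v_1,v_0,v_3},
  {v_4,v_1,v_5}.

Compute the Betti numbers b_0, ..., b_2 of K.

b_0 = 1, b_1 = 2, b_2 = 1.

Fix the vertex order v_0 < v_1 < v_2 < v_3 < v_4 < v_5 < v_6 and write every simplex with vertices in increasing order. Then dim K = 2 and the simplices of K are:

  0-simplices (7): [v_0], [v_1], [v_2], [v_3], [v_4], [v_5], [v_6]
  1-simplices (21): (21 of them)
  2-simplices (14): (14 of them)

Hence C_0 ≅ Z^7, C_1 ≅ Z^21, C_2 ≅ Z^14.

The boundary map ∂_1: C_1 → C_0 sends each edge [p,q] (with p < q) to q − p.
As a 7×21 matrix over Z this has rank 6, with invariant factors (1,1,1,1,1,1).

∂_2: C_2 → C_1 maps a triangle to the signed sum of its edges. For instance
  ∂[v_3,v_5,v_6] = [v_5,v_6] − [v_3,v_6] + [v_3,v_5],
  ∂[v_2,v_3,v_6] = [v_3,v_6] − [v_2,v_6] + [v_2,v_3].
The 21×14 boundary matrix has rank 13 and Smith normal form diag(1,1,1,1,1,1,1,1,1,1,1,1,1).

Reading off H_k = ker ∂_k / im ∂_{k+1}:

  H_0: rank C_0 − rank ∂_1 = 7 − 6 = 1, and the invariant factors of ∂_1 are all 1, so H_0 ≅ Z.
  H_1: rank ker ∂_1 − rank ∂_2 = (21 − 6) − 13 = 2, and the invariant factors of ∂_2 are all 1, so H_1 ≅ Z^2.
  H_2: rank ker ∂_2 − rank ∂_3 = (14 − 13) − 0 = 1, and there is no ∂_3, so H_2 ≅ Z.

As a check, the Euler characteristic is 7 − 21 + 14 = 0, which agrees with 1 − 2 + 1 = 0.

Hence the Betti numbers are b_0 = 1, b_1 = 2, b_2 = 1.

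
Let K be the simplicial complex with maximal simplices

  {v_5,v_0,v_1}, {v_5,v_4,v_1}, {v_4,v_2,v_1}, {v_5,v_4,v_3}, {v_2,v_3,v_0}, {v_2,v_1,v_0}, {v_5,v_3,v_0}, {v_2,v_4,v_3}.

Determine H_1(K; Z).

Take the total order v_0 < v_1 < v_2 < v_3 < v_4 < v_5 on the vertex set. Then K (dimension 2) consists of the simplices:

  0-simplices (6): [v_0], [v_1], [v_2], [v_3], [v_4], [v_5]
  1-simplices (12): [v_0,v_1], [v_0,v_2], [v_0,v_3], [v_0,v_5], [v_1,v_2], [v_1,v_4], [v_1,v_5], [v_2,v_3], [v_2,v_4], [v_3,v_4], [v_3,v_5], [v_4,v_5]
  2-simplices (8): [v_0,v_1,v_2], [v_0,v_1,v_5], [v_0,v_2,v_3], [v_0,v_3,v_5], [v_1,v_2,v_4], [v_1,v_4,v_5], [v_2,v_3,v_4], [v_3,v_4,v_5]

Hence C_0 ≅ Z^6, C_1 ≅ Z^12, C_2 ≅ Z^8.

The boundary map ∂_1: C_1 → C_0 sends each edge [p,q] (with p < q) to q − p. For instance
  ∂[v_2,v_3] = [v_3] − [v_2].
As a 6×12 matrix over Z this has rank 5, with invariant factors (1,1,1,1,1).

∂_2: C_2 → C_1 maps a triangle to the signed sum of its edges. For instance
  ∂[v_0,v_1,v_2] = [v_1,v_2] − [v_0,v_2] + [v_0,v_1],
  ∂[v_0,v_2,v_3] = [v_2,v_3] − [v_0,v_3] + [v_0,v_2].
This gives a 12×8 integer matrix of rank 7; reducing to Smith normal form yields diagonal entries (1,1,1,1,1,1,1).

Reading off H_k = ker ∂_k / im ∂_{k+1}:

  H_1: rank ker ∂_1 − rank ∂_2 = (12 − 5) − 7 = 0, and the invariant factors of ∂_2 are all 1, so H_1 = 0.

(K is a triangulation of the 2-sphere S^2.)

H_1 = 0.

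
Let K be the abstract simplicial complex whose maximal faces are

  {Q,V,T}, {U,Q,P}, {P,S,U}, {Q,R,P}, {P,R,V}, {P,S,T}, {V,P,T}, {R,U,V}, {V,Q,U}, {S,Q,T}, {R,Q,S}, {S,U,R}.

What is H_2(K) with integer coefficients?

Order the vertices as P < Q < R < S < T < U < V. Listing each simplex with vertices in this order, K has dimension 2 with simplices:

  0-simplices (7): P, Q, R, S, T, U, V
  1-simplices (18): PQ, PR, PS, PT, PU, PV, QR, QS, QT, QU, QV, RS, RU, RV, ST, SU, TV, UV
  2-simplices (12): PQR, PQU, PRV, PST, PSU, PTV, QRS, QST, QTV, QUV, RSU, RUV

giving chain groups C_0 ≅ Z^7, C_1 ≅ Z^18, C_2 ≅ Z^12.

Boundary ∂_1: C_1 → C_0 is given by ∂[p,q] = [q] − [p].
As a 7×18 matrix over Z this has rank 6, with invariant factors (1,1,1,1,1,1).

Boundary ∂_2: C_2 → C_1 acts by ∂[p,q,r] = [q,r] − [p,r] + [p,q]. For instance
  ∂QRS = RS − QS + QR,
  ∂PRV = RV − PV + PR.
As a 18×12 matrix over Z this has rank 12, with invariant factors (1,1,1,1,1,1,1,1,1,1,1,2).

Reading off H_k = ker ∂_k / im ∂_{k+1}:

  H_2: rank ker ∂_2 − rank ∂_3 = (12 − 12) − 0 = 0, and there is no ∂_3, so H_2 = 0.

(K is a triangulation of the real projective plane RP^2.)

H_2 = 0.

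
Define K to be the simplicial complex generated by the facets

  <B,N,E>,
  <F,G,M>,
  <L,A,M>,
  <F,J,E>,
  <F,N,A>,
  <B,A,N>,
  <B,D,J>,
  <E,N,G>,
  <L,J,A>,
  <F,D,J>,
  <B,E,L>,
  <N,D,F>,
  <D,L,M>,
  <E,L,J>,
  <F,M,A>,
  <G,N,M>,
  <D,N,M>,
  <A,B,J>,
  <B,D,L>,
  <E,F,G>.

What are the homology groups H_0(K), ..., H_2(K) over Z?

H_0 = Z,  H_1 = Z ⊕ Z/2Z,  H_2 = 0.

We work with the vertex ordering A < B < D < E < F < G < J < L < M < N. The simplices of K, each written with vertices in increasing order, are:

  0-simplices (10): A, B, D, E, F, G, J, L, M, N
  1-simplices (30): AB, AF, AJ, AL, AM, AN, BD, BE, BJ, BL, BN, DF, DJ, DL, DM, DN, EF, EG, EJ, EL, EN, FG, FJ, FM, FN, GM, GN, JL, LM, MN
  2-simplices (20): ABJ, ABN, AFM, AFN, AJL, ALM, BDJ, BDL, BEL, BEN, DFJ, DFN, DLM, DMN, EFG, EFJ, EGN, EJL, FGM, GMN

giving chain groups C_0 ≅ Z^10, C_1 ≅ Z^30, C_2 ≅ Z^20.

∂_1: C_1 → C_0 maps an edge to its endpoints' difference, ∂[p,q] = q − p. For instance
  ∂BN = N − B.
The resulting 10×30 matrix has rank 9, and its Smith normal form has invariant factors (1,1,1,1,1,1,1,1,1).

The boundary map ∂_2: C_2 → C_1 maps a triangle to the signed sum of its edges. For instance
  ∂BDJ = DJ − BJ + BD,
  ∂ALM = LM − AM + AL.
As a 30×20 matrix over Z this has rank 20, with invariant factors (1,1,1,1,1,1,1,1,1,1,1,1,1,1,1,1,1,1,1,2).

Now H_k = ker ∂_k / im ∂_{k+1}, so:

  H_0: rank C_0 − rank ∂_1 = 10 − 9 = 1, and the invariant factors of ∂_1 are all 1, so H_0 = Z.
  H_1: rank ker ∂_1 − rank ∂_2 = (30 − 9) − 20 = 1, and ∂_2 has invariant factor 2 > 1, so H_1 = Z ⊕ Z/2Z.
  H_2: rank ker ∂_2 − rank ∂_3 = (20 − 20) − 0 = 0, and there is no ∂_3, so H_2 = 0.

(K is a triangulation of the Klein bottle.)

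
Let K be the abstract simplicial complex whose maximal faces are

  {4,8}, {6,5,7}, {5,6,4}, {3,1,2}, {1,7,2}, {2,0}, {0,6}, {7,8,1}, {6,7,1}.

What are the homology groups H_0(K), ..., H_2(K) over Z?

K has 9 vertices, 16 edges, 6 triangles.
rank ∂_0 = 0, rank ∂_1 = 8 ⇒ b_0 = 9 − 0 − 8 = 1; all invariant factors of ∂_1 are 1 so no torsion. So H_0 ≅ Z.
rank ∂_1 = 8, rank ∂_2 = 6 ⇒ b_1 = 16 − 8 − 6 = 2; all invariant factors of ∂_2 are 1 so no torsion. So H_1 ≅ Z^2.
rank ∂_2 = 6, rank ∂_3 = 0 ⇒ b_2 = 6 − 6 − 0 = 0. So H_2 ≅ 0.

H_0 = Z,  H_1 = Z^2,  H_2 = 0.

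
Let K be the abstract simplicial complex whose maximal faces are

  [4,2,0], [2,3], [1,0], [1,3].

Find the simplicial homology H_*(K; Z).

H_0 = Z,  H_1 = Z,  H_2 = 0.

Fix the vertex order 0 < 1 < 2 < 3 < 4 and write every simplex with vertices in increasing order. Then dim K = 2 and the simplices of K are:

  0-simplices (5): [0], [1], [2], [3], [4]
  1-simplices (6): [0,1], [0,2], [0,4], [1,3], [2,3], [2,4]
  2-simplices (1): [0,2,4]

so the chain groups are C_0 ≅ Z^5, C_1 ≅ Z^6, C_2 ≅ Z^1.

Boundary ∂_1: C_1 → C_0 sends each edge [p,q] (with p < q) to q − p.
The 5×6 boundary matrix has rank 4 and Smith normal form diag(1,1,1,1).

∂_2: C_2 → C_1 sends each 2-simplex [p,q,r] to [q,r] − [p,r] + [p,q]. For instance
  ∂[0,2,4] = [2,4] − [0,4] + [0,2].
The 6×1 boundary matrix has rank 1 and Smith normal form diag(1).

Reading off H_k = ker ∂_k / im ∂_{k+1}:

  H_0: rank C_0 − rank ∂_1 = 5 − 4 = 1, and the invariant factors of ∂_1 are all 1, so H_0 = Z.
  H_1: rank ker ∂_1 − rank ∂_2 = (6 − 4) − 1 = 1, and the invariant factors of ∂_2 are all 1, so H_1 = Z.
  H_2: rank ker ∂_2 − rank ∂_3 = (1 − 1) − 0 = 0, and there is no ∂_3, so H_2 = 0.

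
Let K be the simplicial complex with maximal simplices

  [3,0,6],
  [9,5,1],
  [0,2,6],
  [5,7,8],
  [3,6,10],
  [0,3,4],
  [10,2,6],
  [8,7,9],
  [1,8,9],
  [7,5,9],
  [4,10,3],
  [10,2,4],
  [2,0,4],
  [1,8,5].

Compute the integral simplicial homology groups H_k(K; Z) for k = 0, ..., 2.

H_0 = Z^2,  H_1 = 0,  H_2 = Z^2.

Order the vertices as 0 < 1 < 2 < 3 < 4 < 5 < 6 < 7 < 8 < 9 < 10. Listing each simplex with vertices in this order, K has dimension 2 with simplices:

  0-simplices (11): [0], [1], [2], [3], [4], [5], [6], [7], [8], [9], [10]
  1-simplices (21): [0,2], [0,3], [0,4], [0,6], [1,5], [1,8], [1,9], [2,4], [2,6], [2,10], [3,4], [3,6], [3,10], [4,10], [5,7], [5,8], [5,9], [6,10], [7,8], [7,9], [8,9]
  2-simplices (14): [0,2,4], [0,2,6], [0,3,4], [0,3,6], [1,5,8], [1,5,9], [1,8,9], [2,4,10], [2,6,10], [3,4,10], [3,6,10], [5,7,8], [5,7,9], [7,8,9]

Hence C_0 ≅ Z^11, C_1 ≅ Z^21, C_2 ≅ Z^14.

The boundary map ∂_1: C_1 → C_0 is given by ∂[p,q] = [q] − [p]. For instance
  ∂[5,8] = [8] − [5].
The 11×21 boundary matrix has rank 9 and Smith normal form diag(1,1,1,1,1,1,1,1,1).

∂_2: C_2 → C_1 sends each 2-simplex [p,q,r] to [q,r] − [p,r] + [p,q]. For instance
  ∂[5,7,9] = [7,9] − [5,9] + [5,7],
  ∂[1,5,9] = [5,9] − [1,9] + [1,5].
The 21×14 boundary matrix has rank 12 and Smith normal form diag(1,1,1,1,1,1,1,1,1,1,1,1).

From H_k ≅ ker(∂_k) / im(∂_{k+1}) we obtain:

  H_0: rank C_0 − rank ∂_1 = 11 − 9 = 2, and the invariant factors of ∂_1 are all 1, so H_0 ≅ Z^2.
  H_1: rank ker ∂_1 − rank ∂_2 = (21 − 9) − 12 = 0, and the invariant factors of ∂_2 are all 1, so H_1 ≅ 0.
  H_2: rank ker ∂_2 − rank ∂_3 = (14 − 12) − 0 = 2, and there is no ∂_3, so H_2 ≅ Z^2.

(K is a triangulation of the disjoint union of the 2-sphere S^2 and the 2-sphere S^2.)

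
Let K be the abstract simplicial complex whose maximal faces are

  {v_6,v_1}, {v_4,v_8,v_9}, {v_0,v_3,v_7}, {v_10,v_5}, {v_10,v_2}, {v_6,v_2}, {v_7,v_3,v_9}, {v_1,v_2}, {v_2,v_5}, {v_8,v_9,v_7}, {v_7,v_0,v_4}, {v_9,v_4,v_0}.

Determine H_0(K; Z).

H_0 = Z^2.

We work with the vertex ordering v_0 < v_1 < v_2 < v_3 < v_4 < v_5 < v_6 < v_7 < v_8 < v_9 < v_10. The simplices of K, each written with vertices in increasing order, are:

  0-simplices (11): [v_0], [v_1], [v_2], [v_3], [v_4], [v_5], [v_6], [v_7], [v_8], [v_9], [v_10]
  1-simplices (18): (18 of them)
  2-simplices (6): [v_0,v_3,v_7], [v_0,v_4,v_7], [v_0,v_4,v_9], [v_3,v_7,v_9], [v_4,v_8,v_9], [v_7,v_8,v_9]

so the chain groups are C_0 ≅ Z^11, C_1 ≅ Z^18, C_2 ≅ Z^6.

∂_1: C_1 → C_0 sends each edge [p,q] (with p < q) to q − p.
The 11×18 boundary matrix has rank 9 and Smith normal form diag(1,1,1,1,1,1,1,1,1).

Boundary ∂_2: C_2 → C_1 sends each 2-simplex [p,q,r] to [q,r] − [p,r] + [p,q]. For instance
  ∂[v_4,v_8,v_9] = [v_8,v_9] − [v_4,v_9] + [v_4,v_8],
  ∂[v_0,v_3,v_7] = [v_3,v_7] − [v_0,v_7] + [v_0,v_3].
The 18×6 boundary matrix has rank 6 and Smith normal form diag(1,1,1,1,1,1).

From H_k ≅ ker(∂_k) / im(∂_{k+1}) we obtain:

  H_0: rank C_0 − rank ∂_1 = 11 − 9 = 2, and the invariant factors of ∂_1 are all 1, so H_0 ≅ Z^2.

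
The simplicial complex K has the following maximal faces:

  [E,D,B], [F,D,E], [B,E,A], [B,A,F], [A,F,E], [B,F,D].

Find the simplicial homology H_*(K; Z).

H_0 ≅ Z,  H_1 = 0,  H_2 ≅ Z.

Order the vertices as A < B < D < E < F. Listing each simplex with vertices in this order, K has dimension 2 with simplices:

  0-simplices (5): A, B, D, E, F
  1-simplices (9): AB, AE, AF, BD, BE, BF, DE, DF, EF
  2-simplices (6): ABE, ABF, AEF, BDE, BDF, DEF

so the chain groups are C_0 ≅ Z^5, C_1 ≅ Z^9, C_2 ≅ Z^6.

The boundary map ∂_1: C_1 → C_0 sends each edge [p,q] (with p < q) to q − p. For instance
  ∂AB = B − A.
The resulting 5×9 matrix has rank 4, and its Smith normal form has invariant factors (1,1,1,1).

The boundary map ∂_2: C_2 → C_1 maps a triangle to the signed sum of its edges. For instance
  ∂BDE = DE − BE + BD,
  ∂ABF = BF − AF + AB.
As a 9×6 matrix over Z this has rank 5, with invariant factors (1,1,1,1,1).

Now H_k = ker ∂_k / im ∂_{k+1}, so:

  H_0: rank C_0 − rank ∂_1 = 5 − 4 = 1, and the invariant factors of ∂_1 are all 1, so H_0 = Z.
  H_1: rank ker ∂_1 − rank ∂_2 = (9 − 4) − 5 = 0, and the invariant factors of ∂_2 are all 1, so H_1 = 0.
  H_2: rank ker ∂_2 − rank ∂_3 = (6 − 5) − 0 = 1, and there is no ∂_3, so H_2 = Z.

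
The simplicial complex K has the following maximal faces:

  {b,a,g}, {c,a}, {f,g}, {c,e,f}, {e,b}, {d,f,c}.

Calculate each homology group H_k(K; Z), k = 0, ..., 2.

Take the total order a < b < c < d < e < f < g on the vertex set. Then K (dimension 2) consists of the simplices:

  0-simplices (7): a, b, c, d, e, f, g
  1-simplices (11): ab, ac, ag, be, bg, cd, ce, cf, df, ef, fg
  2-simplices (3): abg, cdf, cef

giving chain groups C_0 ≅ Z^7, C_1 ≅ Z^11, C_2 ≅ Z^3.

The boundary map ∂_1: C_1 → C_0 sends each edge [p,q] (with p < q) to q − p. For instance
  ∂bg = g − b.
The resulting 7×11 matrix has rank 6, and its Smith normal form has invariant factors (1,1,1,1,1,1).

The boundary map ∂_2: C_2 → C_1 acts by ∂[p,q,r] = [q,r] − [p,r] + [p,q]. For instance
  ∂abg = bg − ag + ab,
  ∂cdf = df − cf + cd.
This gives a 11×3 integer matrix of rank 3; reducing to Smith normal form yields diagonal entries (1,1,1).

Reading off H_k = ker ∂_k / im ∂_{k+1}:

  H_0: rank C_0 − rank ∂_1 = 7 − 6 = 1, and the invariant factors of ∂_1 are all 1, so H_0 ≅ Z.
  H_1: rank ker ∂_1 − rank ∂_2 = (11 − 6) − 3 = 2, and the invariant factors of ∂_2 are all 1, so H_1 ≅ Z^2.
  H_2: rank ker ∂_2 − rank ∂_3 = (3 − 3) − 0 = 0, and there is no ∂_3, so H_2 ≅ 0.

As a check, the Euler characteristic is 7 − 11 + 3 = -1, which agrees with 1 − 2 + 0 = -1.

H_0 ≅ Z,  H_1 ≅ Z^2,  H_2 = 0.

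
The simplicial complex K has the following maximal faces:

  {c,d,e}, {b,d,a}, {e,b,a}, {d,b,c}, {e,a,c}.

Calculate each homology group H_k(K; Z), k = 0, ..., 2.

H_0 = Z,  H_1 = Z,  H_2 = 0.

Take the total order a < b < c < d < e on the vertex set. Then K (dimension 2) consists of the simplices:

  0-simplices (5): a, b, c, d, e
  1-simplices (10): ab, ac, ad, ae, bc, bd, be, cd, ce, de
  2-simplices (5): abd, abe, ace, bcd, cde

giving chain groups C_0 ≅ Z^5, C_1 ≅ Z^10, C_2 ≅ Z^5.

The boundary map ∂_1: C_1 → C_0 sends each edge [p,q] (with p < q) to q − p.
This gives a 5×10 integer matrix of rank 4; reducing to Smith normal form yields diagonal entries (1,1,1,1).

The boundary map ∂_2: C_2 → C_1 sends each 2-simplex [p,q,r] to [q,r] − [p,r] + [p,q]. For instance
  ∂bcd = cd − bd + bc,
  ∂cde = de − ce + cd.
As a 10×5 matrix over Z this has rank 5, with invariant factors (1,1,1,1,1).

From H_k ≅ ker(∂_k) / im(∂_{k+1}) we obtain:

  H_0: rank C_0 − rank ∂_1 = 5 − 4 = 1, and the invariant factors of ∂_1 are all 1, so H_0 ≅ Z.
  H_1: rank ker ∂_1 − rank ∂_2 = (10 − 4) − 5 = 1, and the invariant factors of ∂_2 are all 1, so H_1 ≅ Z.
  H_2: rank ker ∂_2 − rank ∂_3 = (5 − 5) − 0 = 0, and there is no ∂_3, so H_2 ≅ 0.

As a check, the Euler characteristic is 5 − 10 + 5 = 0, which agrees with 1 − 1 + 0 = 0.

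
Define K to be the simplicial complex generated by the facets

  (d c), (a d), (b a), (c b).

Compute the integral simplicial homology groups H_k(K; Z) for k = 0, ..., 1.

Take the total order a < b < c < d on the vertex set. Then K (dimension 1) consists of the simplices:

  0-simplices (4): a, b, c, d
  1-simplices (4): ab, ad, bc, cd

so the chain groups are C_0 ≅ Z^4, C_1 ≅ Z^4.

Boundary ∂_1: C_1 → C_0 is given by ∂[p,q] = [q] − [p]. For instance
  ∂ad = d − a.
The resulting 4×4 matrix has rank 3, and its Smith normal form has invariant factors (1,1,1).

Computing H_k = (kernel of ∂_k) / (image of ∂_{k+1}):

  H_0: rank C_0 − rank ∂_1 = 4 − 3 = 1, and the invariant factors of ∂_1 are all 1, so H_0 ≅ Z.
  H_1: rank ker ∂_1 − rank ∂_2 = (4 − 3) − 0 = 1, and there is no ∂_2, so H_1 ≅ Z.

H_0 = Z,  H_1 = Z.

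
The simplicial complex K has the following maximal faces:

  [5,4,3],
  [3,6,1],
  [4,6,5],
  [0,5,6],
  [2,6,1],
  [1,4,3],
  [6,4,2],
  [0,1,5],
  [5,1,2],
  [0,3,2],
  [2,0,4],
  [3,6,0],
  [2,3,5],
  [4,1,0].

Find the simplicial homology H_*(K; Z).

H_0 ≅ Z,  H_1 ≅ Z^2,  H_2 ≅ Z.

Take the total order 0 < 1 < 2 < 3 < 4 < 5 < 6 on the vertex set. Then K (dimension 2) consists of the simplices:

  0-simplices (7): [0], [1], [2], [3], [4], [5], [6]
  1-simplices (21): [0,1], [0,2], [0,3], [0,4], [0,5], [0,6], [1,2], [1,3], [1,4], [1,5], [1,6], [2,3], [2,4], [2,5], [2,6], [3,4], [3,5], [3,6], [4,5], [4,6], [5,6]
  2-simplices (14): [0,1,4], [0,1,5], [0,2,3], [0,2,4], [0,3,6], [0,5,6], [1,2,5], [1,2,6], [1,3,4], [1,3,6], [2,3,5], [2,4,6], [3,4,5], [4,5,6]

so the chain groups are C_0 ≅ Z^7, C_1 ≅ Z^21, C_2 ≅ Z^14.

∂_1: C_1 → C_0 sends each edge [p,q] (with p < q) to q − p. For instance
  ∂[0,6] = [6] − [0].
The 7×21 boundary matrix has rank 6 and Smith normal form diag(1,1,1,1,1,1).

∂_2: C_2 → C_1 acts by ∂[p,q,r] = [q,r] − [p,r] + [p,q]. For instance
  ∂[1,3,4] = [3,4] − [1,4] + [1,3],
  ∂[1,2,6] = [2,6] − [1,6] + [1,2].
As a 21×14 matrix over Z this has rank 13, with invariant factors (1,1,1,1,1,1,1,1,1,1,1,1,1).

Computing H_k = (kernel of ∂_k) / (image of ∂_{k+1}):

  H_0: rank C_0 − rank ∂_1 = 7 − 6 = 1, and the invariant factors of ∂_1 are all 1, so H_0 = Z.
  H_1: rank ker ∂_1 − rank ∂_2 = (21 − 6) − 13 = 2, and the invariant factors of ∂_2 are all 1, so H_1 = Z^2.
  H_2: rank ker ∂_2 − rank ∂_3 = (14 − 13) − 0 = 1, and there is no ∂_3, so H_2 = Z.

(K is a triangulation of the torus T^2.)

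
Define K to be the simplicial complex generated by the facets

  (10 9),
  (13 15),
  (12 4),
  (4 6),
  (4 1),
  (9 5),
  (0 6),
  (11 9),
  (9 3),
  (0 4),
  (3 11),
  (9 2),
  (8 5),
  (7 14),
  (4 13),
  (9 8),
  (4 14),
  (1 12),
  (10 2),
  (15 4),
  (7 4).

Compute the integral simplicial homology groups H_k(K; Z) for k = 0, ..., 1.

H_0 ≅ Z^2,  H_1 ≅ Z^7.

K has 16 vertices, 21 edges.
rank ∂_0 = 0, rank ∂_1 = 14 ⇒ b_0 = 16 − 0 − 14 = 2; all invariant factors of ∂_1 are 1 so no torsion. So H_0 ≅ Z^2.
rank ∂_1 = 14, rank ∂_2 = 0 ⇒ b_1 = 21 − 14 − 0 = 7. So H_1 ≅ Z^7.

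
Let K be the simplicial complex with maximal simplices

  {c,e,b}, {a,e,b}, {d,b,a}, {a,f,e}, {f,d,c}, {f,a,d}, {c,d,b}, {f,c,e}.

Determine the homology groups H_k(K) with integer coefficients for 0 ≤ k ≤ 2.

Fix the vertex order a < b < c < d < e < f and write every simplex with vertices in increasing order. Then dim K = 2 and the simplices of K are:

  0-simplices (6): a, b, c, d, e, f
  1-simplices (12): ab, ad, ae, af, bc, bd, be, cd, ce, cf, df, ef
  2-simplices (8): abd, abe, adf, aef, bcd, bce, cdf, cef

Hence C_0 ≅ Z^6, C_1 ≅ Z^12, C_2 ≅ Z^8.

The boundary map ∂_1: C_1 → C_0 maps an edge to its endpoints' difference, ∂[p,q] = q − p.
As a 6×12 matrix over Z this has rank 5, with invariant factors (1,1,1,1,1).

Boundary ∂_2: C_2 → C_1 maps a triangle to the signed sum of its edges. For instance
  ∂adf = df − af + ad,
  ∂abe = be − ae + ab.
The 12×8 boundary matrix has rank 7 and Smith normal form diag(1,1,1,1,1,1,1).

Reading off H_k = ker ∂_k / im ∂_{k+1}:

  H_0: rank C_0 − rank ∂_1 = 6 − 5 = 1, and the invariant factors of ∂_1 are all 1, so H_0 = Z.
  H_1: rank ker ∂_1 − rank ∂_2 = (12 − 5) − 7 = 0, and the invariant factors of ∂_2 are all 1, so H_1 = 0.
  H_2: rank ker ∂_2 − rank ∂_3 = (8 − 7) − 0 = 1, and there is no ∂_3, so H_2 = Z.

As a check, the Euler characteristic is 6 − 12 + 8 = 2, which agrees with 1 − 0 + 1 = 2.

H_0 = Z,  H_1 = 0,  H_2 = Z.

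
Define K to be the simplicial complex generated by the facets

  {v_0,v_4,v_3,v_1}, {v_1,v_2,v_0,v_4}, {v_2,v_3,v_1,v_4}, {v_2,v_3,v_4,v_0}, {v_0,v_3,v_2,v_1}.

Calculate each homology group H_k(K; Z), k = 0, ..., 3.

Order the vertices as v_0 < v_1 < v_2 < v_3 < v_4. Listing each simplex with vertices in this order, K has dimension 3 with simplices:

  0-simplices (5): [v_0], [v_1], [v_2], [v_3], [v_4]
  1-simplices (10): [v_0,v_1], [v_0,v_2], [v_0,v_3], [v_0,v_4], [v_1,v_2], [v_1,v_3], [v_1,v_4], [v_2,v_3], [v_2,v_4], [v_3,v_4]
  2-simplices (10): [v_0,v_1,v_2], [v_0,v_1,v_3], [v_0,v_1,v_4], [v_0,v_2,v_3], [v_0,v_2,v_4], [v_0,v_3,v_4], [v_1,v_2,v_3], [v_1,v_2,v_4], [v_1,v_3,v_4], [v_2,v_3,v_4]
  3-simplices (5): [v_0,v_1,v_2,v_3], [v_0,v_1,v_2,v_4], [v_0,v_1,v_3,v_4], [v_0,v_2,v_3,v_4], [v_1,v_2,v_3,v_4]

so the chain groups are C_0 ≅ Z^5, C_1 ≅ Z^10, C_2 ≅ Z^10, C_3 ≅ Z^5.

The boundary map ∂_1: C_1 → C_0 sends each edge [p,q] (with p < q) to q − p.
This gives a 5×10 integer matrix of rank 4; reducing to Smith normal form yields diagonal entries (1,1,1,1).

The boundary map ∂_2: C_2 → C_1 maps a triangle to the signed sum of its edges. For instance
  ∂[v_1,v_2,v_4] = [v_2,v_4] − [v_1,v_4] + [v_1,v_2],
  ∂[v_0,v_1,v_2] = [v_1,v_2] − [v_0,v_2] + [v_0,v_1].
The resulting 10×10 matrix has rank 6, and its Smith normal form has invariant factors (1,1,1,1,1,1).

∂_3: C_3 → C_2 sends each 3-simplex σ to the alternating sum Σ_i (−1)^i (σ with its i-th vertex removed). For instance
  ∂[v_0,v_1,v_2,v_3] = [v_1,v_2,v_3] − [v_0,v_2,v_3] + [v_0,v_1,v_3] − [v_0,v_1,v_2],
  ∂[v_0,v_1,v_3,v_4] = [v_1,v_3,v_4] − [v_0,v_3,v_4] + [v_0,v_1,v_4] − [v_0,v_1,v_3].
The resulting 10×5 matrix has rank 4, and its Smith normal form has invariant factors (1,1,1,1).

Reading off H_k = ker ∂_k / im ∂_{k+1}:

  H_0: rank C_0 − rank ∂_1 = 5 − 4 = 1, and the invariant factors of ∂_1 are all 1, so H_0 = Z.
  H_1: rank ker ∂_1 − rank ∂_2 = (10 − 4) − 6 = 0, and the invariant factors of ∂_2 are all 1, so H_1 = 0.
  H_2: rank ker ∂_2 − rank ∂_3 = (10 − 6) − 4 = 0, and the invariant factors of ∂_3 are all 1, so H_2 = 0.
  H_3: rank ker ∂_3 − rank ∂_4 = (5 − 4) − 0 = 1, and there is no ∂_4, so H_3 = Z.

H_0 ≅ Z,  H_1 = 0,  H_2 = 0,  H_3 ≅ Z.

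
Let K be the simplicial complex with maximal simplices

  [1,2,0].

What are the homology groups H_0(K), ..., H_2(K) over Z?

Fix the vertex order 0 < 1 < 2 and write every simplex with vertices in increasing order. Then dim K = 2 and the simplices of K are:

  0-simplices (3): [0], [1], [2]
  1-simplices (3): [0,1], [0,2], [1,2]
  2-simplices (1): [0,1,2]

so the chain groups are C_0 ≅ Z^3, C_1 ≅ Z^3, C_2 ≅ Z^1.

∂_1: C_1 → C_0 sends each edge [p,q] (with p < q) to q − p. For instance
  ∂[0,2] = [2] − [0].
As a 3×3 matrix over Z this has rank 2, with invariant factors (1,1).

The boundary map ∂_2: C_2 → C_1 maps a triangle to the signed sum of its edges. For instance
  ∂[0,1,2] = [1,2] − [0,2] + [0,1].
The 3×1 boundary matrix has rank 1 and Smith normal form diag(1).

Computing H_k = (kernel of ∂_k) / (image of ∂_{k+1}):

  H_0: rank C_0 − rank ∂_1 = 3 − 2 = 1, and the invariant factors of ∂_1 are all 1, so H_0 = Z.
  H_1: rank ker ∂_1 − rank ∂_2 = (3 − 2) − 1 = 0, and the invariant factors of ∂_2 are all 1, so H_1 = 0.
  H_2: rank ker ∂_2 − rank ∂_3 = (1 − 1) − 0 = 0, and there is no ∂_3, so H_2 = 0.

H_0 ≅ Z,  H_1 = 0,  H_2 = 0.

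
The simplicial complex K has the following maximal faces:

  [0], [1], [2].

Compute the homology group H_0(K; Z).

We work with the vertex ordering 0 < 1 < 2. The simplices of K, each written with vertices in increasing order, are:

  0-simplices (3): [0], [1], [2]

giving chain groups C_0 ≅ Z^3.

Computing H_k = (kernel of ∂_k) / (image of ∂_{k+1}):

  H_0: rank C_0 − rank ∂_1 = 3 − 0 = 3, and there is no ∂_1, so H_0 ≅ Z^3.

H_0 ≅ Z^3.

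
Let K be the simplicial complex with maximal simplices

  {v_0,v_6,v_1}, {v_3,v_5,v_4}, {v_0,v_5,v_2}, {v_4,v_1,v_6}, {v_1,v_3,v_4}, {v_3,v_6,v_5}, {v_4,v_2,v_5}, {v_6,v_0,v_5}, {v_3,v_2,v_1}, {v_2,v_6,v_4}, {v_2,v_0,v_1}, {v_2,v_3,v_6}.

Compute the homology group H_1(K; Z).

K has 7 vertices, 18 edges, 12 triangles.
rank ∂_1 = 6, rank ∂_2 = 12 ⇒ b_1 = 18 − 6 − 12 = 0; ∂_2 has invariant factor(s) [2] giving torsion. So H_1 ≅ Z_2.

H_1 ≅ Z_2.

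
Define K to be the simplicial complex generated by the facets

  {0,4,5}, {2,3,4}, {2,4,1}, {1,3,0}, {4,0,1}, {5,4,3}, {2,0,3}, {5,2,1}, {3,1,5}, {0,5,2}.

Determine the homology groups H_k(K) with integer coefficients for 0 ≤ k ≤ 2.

K has 6 vertices, 15 edges, 10 triangles.
rank ∂_0 = 0, rank ∂_1 = 5 ⇒ b_0 = 6 − 0 − 5 = 1; all invariant factors of ∂_1 are 1 so no torsion. So H_0 ≅ Z.
rank ∂_1 = 5, rank ∂_2 = 10 ⇒ b_1 = 15 − 5 − 10 = 0; ∂_2 has invariant factor(s) [2] giving torsion. So H_1 ≅ Z/2.
rank ∂_2 = 10, rank ∂_3 = 0 ⇒ b_2 = 10 − 10 − 0 = 0. So H_2 ≅ 0.

H_0 = Z,  H_1 = Z/2,  H_2 = 0.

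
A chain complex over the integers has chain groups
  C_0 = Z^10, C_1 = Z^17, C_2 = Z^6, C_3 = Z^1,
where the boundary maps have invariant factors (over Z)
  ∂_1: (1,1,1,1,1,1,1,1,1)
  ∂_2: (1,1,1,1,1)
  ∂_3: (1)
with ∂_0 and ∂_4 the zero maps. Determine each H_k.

H_0: b_0 = 10 − 0 − 9 = 1; torsion from ∂_1 factors > 1: none. So H_0 ≅ Z.
H_1: b_1 = 17 − 9 − 5 = 3; torsion from ∂_2 factors > 1: none. So H_1 ≅ Z^3.
H_2: b_2 = 6 − 5 − 1 = 0; torsion from ∂_3 factors > 1: none. So H_2 ≅ 0.
H_3: b_3 = 1 − 1 − 0 = 0; torsion from ∂_4 factors > 1: none. So H_3 ≅ 0.

H_0 ≅ Z,  H_1 ≅ Z^3,  H_2 = 0,  H_3 = 0.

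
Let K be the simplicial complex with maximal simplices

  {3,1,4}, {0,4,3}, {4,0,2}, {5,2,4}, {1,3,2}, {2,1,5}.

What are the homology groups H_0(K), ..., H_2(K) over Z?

H_0 ≅ Z,  H_1 ≅ Z,  H_2 = 0.

Fix the vertex order 0 < 1 < 2 < 3 < 4 < 5 and write every simplex with vertices in increasing order. Then dim K = 2 and the simplices of K are:

  0-simplices (6): [0], [1], [2], [3], [4], [5]
  1-simplices (12): [0,2], [0,3], [0,4], [1,2], [1,3], [1,4], [1,5], [2,3], [2,4], [2,5], [3,4], [4,5]
  2-simplices (6): [0,2,4], [0,3,4], [1,2,3], [1,2,5], [1,3,4], [2,4,5]

giving chain groups C_0 ≅ Z^6, C_1 ≅ Z^12, C_2 ≅ Z^6.

The boundary map ∂_1: C_1 → C_0 maps an edge to its endpoints' difference, ∂[p,q] = q − p. For instance
  ∂[4,5] = [5] − [4].
This gives a 6×12 integer matrix of rank 5; reducing to Smith normal form yields diagonal entries (1,1,1,1,1).

The boundary map ∂_2: C_2 → C_1 sends each 2-simplex [p,q,r] to [q,r] − [p,r] + [p,q]. For instance
  ∂[0,3,4] = [3,4] − [0,4] + [0,3],
  ∂[2,4,5] = [4,5] − [2,5] + [2,4].
The resulting 12×6 matrix has rank 6, and its Smith normal form has invariant factors (1,1,1,1,1,1).

Now H_k = ker ∂_k / im ∂_{k+1}, so:

  H_0: rank C_0 − rank ∂_1 = 6 − 5 = 1, and the invariant factors of ∂_1 are all 1, so H_0 = Z.
  H_1: rank ker ∂_1 − rank ∂_2 = (12 − 5) − 6 = 1, and the invariant factors of ∂_2 are all 1, so H_1 = Z.
  H_2: rank ker ∂_2 − rank ∂_3 = (6 − 6) − 0 = 0, and there is no ∂_3, so H_2 = 0.

As a check, the Euler characteristic is 6 − 12 + 6 = 0, which agrees with 1 − 1 + 0 = 0.
(K is a triangulation of the cylinder S^1 x I.)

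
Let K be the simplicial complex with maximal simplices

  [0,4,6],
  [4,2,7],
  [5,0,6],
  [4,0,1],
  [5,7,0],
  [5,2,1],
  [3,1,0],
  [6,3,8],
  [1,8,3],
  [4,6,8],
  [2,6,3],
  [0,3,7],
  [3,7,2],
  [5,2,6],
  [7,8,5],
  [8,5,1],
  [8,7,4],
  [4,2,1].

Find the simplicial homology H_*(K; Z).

H_0 ≅ Z,  H_1 ≅ Z^2,  H_2 ≅ Z.

Take the total order 0 < 1 < 2 < 3 < 4 < 5 < 6 < 7 < 8 on the vertex set. Then K (dimension 2) consists of the simplices:

  0-simplices (9): [0], [1], [2], [3], [4], [5], [6], [7], [8]
  1-simplices (27): (27 of them)
  2-simplices (18): [0,1,3], [0,1,4], [0,3,7], [0,4,6], [0,5,6], [0,5,7], [1,2,4], [1,2,5], [1,3,8], [1,5,8], [2,3,6], [2,3,7], [2,4,7], [2,5,6], [3,6,8], [4,6,8], [4,7,8], [5,7,8]

Hence C_0 ≅ Z^9, C_1 ≅ Z^27, C_2 ≅ Z^18.

Boundary ∂_1: C_1 → C_0 maps an edge to its endpoints' difference, ∂[p,q] = q − p. For instance
  ∂[3,7] = [7] − [3].
The resulting 9×27 matrix has rank 8, and its Smith normal form has invariant factors (1,1,1,1,1,1,1,1).

Boundary ∂_2: C_2 → C_1 sends each 2-simplex [p,q,r] to [q,r] − [p,r] + [p,q]. For instance
  ∂[4,7,8] = [7,8] − [4,8] + [4,7],
  ∂[2,3,6] = [3,6] − [2,6] + [2,3].
The resulting 27×18 matrix has rank 17, and its Smith normal form has invariant factors (1,1,1,1,1,1,1,1,1,1,1,1,1,1,1,1,1).

From H_k ≅ ker(∂_k) / im(∂_{k+1}) we obtain:

  H_0: rank C_0 − rank ∂_1 = 9 − 8 = 1, and the invariant factors of ∂_1 are all 1, so H_0 = Z.
  H_1: rank ker ∂_1 − rank ∂_2 = (27 − 8) − 17 = 2, and the invariant factors of ∂_2 are all 1, so H_1 = Z^2.
  H_2: rank ker ∂_2 − rank ∂_3 = (18 − 17) − 0 = 1, and there is no ∂_3, so H_2 = Z.

As a check, the Euler characteristic is 9 − 27 + 18 = 0, which agrees with 1 − 2 + 1 = 0.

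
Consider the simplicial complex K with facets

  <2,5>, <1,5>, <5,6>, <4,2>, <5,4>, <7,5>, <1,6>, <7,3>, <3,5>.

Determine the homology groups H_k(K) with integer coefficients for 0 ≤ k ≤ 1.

H_0 ≅ Z,  H_1 ≅ Z^3.

Order the vertices as 1 < 2 < 3 < 4 < 5 < 6 < 7. Listing each simplex with vertices in this order, K has dimension 1 with simplices:

  0-simplices (7): [1], [2], [3], [4], [5], [6], [7]
  1-simplices (9): [1,5], [1,6], [2,4], [2,5], [3,5], [3,7], [4,5], [5,6], [5,7]

so the chain groups are C_0 ≅ Z^7, C_1 ≅ Z^9.

Boundary ∂_1: C_1 → C_0 sends each edge [p,q] (with p < q) to q − p. For instance
  ∂[3,7] = [7] − [3].
This gives a 7×9 integer matrix of rank 6; reducing to Smith normal form yields diagonal entries (1,1,1,1,1,1).

Reading off H_k = ker ∂_k / im ∂_{k+1}:

  H_0: rank C_0 − rank ∂_1 = 7 − 6 = 1, and the invariant factors of ∂_1 are all 1, so H_0 ≅ Z.
  H_1: rank ker ∂_1 − rank ∂_2 = (9 − 6) − 0 = 3, and there is no ∂_2, so H_1 ≅ Z^3.

As a check, the Euler characteristic is 7 − 9 = -2, which agrees with 1 − 3 = -2.
(K is a triangulation of a wedge of 3 circles.)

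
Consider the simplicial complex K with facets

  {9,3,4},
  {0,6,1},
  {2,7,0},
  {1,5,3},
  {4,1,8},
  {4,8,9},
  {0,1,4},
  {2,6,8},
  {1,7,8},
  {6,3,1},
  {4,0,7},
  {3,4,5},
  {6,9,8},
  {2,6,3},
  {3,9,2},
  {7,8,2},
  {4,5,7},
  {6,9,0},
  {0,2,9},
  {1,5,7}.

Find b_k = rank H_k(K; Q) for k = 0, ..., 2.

We work with the vertex ordering 0 < 1 < 2 < 3 < 4 < 5 < 6 < 7 < 8 < 9. The simplices of K, each written with vertices in increasing order, are:

  0-simplices (10): [0], [1], [2], [3], [4], [5], [6], [7], [8], [9]
  1-simplices (30): (30 of them)
  2-simplices (20): (20 of them)

giving chain groups C_0 ≅ Z^10, C_1 ≅ Z^30, C_2 ≅ Z^20.

∂_1: C_1 → C_0 is given by ∂[p,q] = [q] − [p]. For instance
  ∂[0,7] = [7] − [0].
As a 10×30 matrix over Z this has rank 9, with invariant factors (1,1,1,1,1,1,1,1,1).

The boundary map ∂_2: C_2 → C_1 sends each 2-simplex [p,q,r] to [q,r] − [p,r] + [p,q]. For instance
  ∂[0,2,9] = [2,9] − [0,9] + [0,2],
  ∂[1,7,8] = [7,8] − [1,8] + [1,7].
The resulting 30×20 matrix has rank 20, and its Smith normal form has invariant factors (1,1,1,1,1,1,1,1,1,1,1,1,1,1,1,1,1,1,1,2).

From H_k ≅ ker(∂_k) / im(∂_{k+1}) we obtain:

  H_0: rank C_0 − rank ∂_1 = 10 − 9 = 1, and the invariant factors of ∂_1 are all 1, so H_0 ≅ Z.
  H_1: rank ker ∂_1 − rank ∂_2 = (30 − 9) − 20 = 1, and ∂_2 has invariant factor 2 > 1, so H_1 ≅ Z ⊕ Z/2Z.
  H_2: rank ker ∂_2 − rank ∂_3 = (20 − 20) − 0 = 0, and there is no ∂_3, so H_2 ≅ 0.

(K is a triangulation of the Klein bottle.)

Hence the Betti numbers are b_0 = 1, b_1 = 1, b_2 = 0.

b_0 = 1, b_1 = 1, b_2 = 0.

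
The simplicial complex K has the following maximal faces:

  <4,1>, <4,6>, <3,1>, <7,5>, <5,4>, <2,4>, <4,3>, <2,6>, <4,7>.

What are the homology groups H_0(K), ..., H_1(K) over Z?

H_0 = Z,  H_1 = Z^3.

Fix the vertex order 1 < 2 < 3 < 4 < 5 < 6 < 7 and write every simplex with vertices in increasing order. Then dim K = 1 and the simplices of K are:

  0-simplices (7): [1], [2], [3], [4], [5], [6], [7]
  1-simplices (9): [1,3], [1,4], [2,4], [2,6], [3,4], [4,5], [4,6], [4,7], [5,7]

giving chain groups C_0 ≅ Z^7, C_1 ≅ Z^9.

∂_1: C_1 → C_0 is given by ∂[p,q] = [q] − [p]. For instance
  ∂[4,6] = [6] − [4].
The 7×9 boundary matrix has rank 6 and Smith normal form diag(1,1,1,1,1,1).

Reading off H_k = ker ∂_k / im ∂_{k+1}:

  H_0: rank C_0 − rank ∂_1 = 7 − 6 = 1, and the invariant factors of ∂_1 are all 1, so H_0 ≅ Z.
  H_1: rank ker ∂_1 − rank ∂_2 = (9 − 6) − 0 = 3, and there is no ∂_2, so H_1 ≅ Z^3.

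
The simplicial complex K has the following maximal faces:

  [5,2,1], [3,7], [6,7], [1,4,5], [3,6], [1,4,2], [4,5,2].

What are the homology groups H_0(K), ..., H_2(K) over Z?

We work with the vertex ordering 1 < 2 < 3 < 4 < 5 < 6 < 7. The simplices of K, each written with vertices in increasing order, are:

  0-simplices (7): [1], [2], [3], [4], [5], [6], [7]
  1-simplices (9): [1,2], [1,4], [1,5], [2,4], [2,5], [3,6], [3,7], [4,5], [6,7]
  2-simplices (4): [1,2,4], [1,2,5], [1,4,5], [2,4,5]

so the chain groups are C_0 ≅ Z^7, C_1 ≅ Z^9, C_2 ≅ Z^4.

Boundary ∂_1: C_1 → C_0 sends each edge [p,q] (with p < q) to q − p. For instance
  ∂[3,7] = [7] − [3].
This gives a 7×9 integer matrix of rank 5; reducing to Smith normal form yields diagonal entries (1,1,1,1,1).

Boundary ∂_2: C_2 → C_1 maps a triangle to the signed sum of its edges. For instance
  ∂[2,4,5] = [4,5] − [2,5] + [2,4],
  ∂[1,4,5] = [4,5] − [1,5] + [1,4].
The resulting 9×4 matrix has rank 3, and its Smith normal form has invariant factors (1,1,1).

From H_k ≅ ker(∂_k) / im(∂_{k+1}) we obtain:

  H_0: rank C_0 − rank ∂_1 = 7 − 5 = 2, and the invariant factors of ∂_1 are all 1, so H_0 ≅ Z^2.
  H_1: rank ker ∂_1 − rank ∂_2 = (9 − 5) − 3 = 1, and the invariant factors of ∂_2 are all 1, so H_1 ≅ Z.
  H_2: rank ker ∂_2 − rank ∂_3 = (4 − 3) − 0 = 1, and there is no ∂_3, so H_2 ≅ Z.

As a check, the Euler characteristic is 7 − 9 + 4 = 2, which agrees with 2 − 1 + 1 = 2.

H_0 ≅ Z^2,  H_1 ≅ Z,  H_2 ≅ Z.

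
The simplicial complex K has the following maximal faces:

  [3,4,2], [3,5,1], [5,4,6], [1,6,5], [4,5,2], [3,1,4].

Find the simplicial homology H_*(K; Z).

H_0 = Z,  H_1 = Z,  H_2 = 0.

Take the total order 1 < 2 < 3 < 4 < 5 < 6 on the vertex set. Then K (dimension 2) consists of the simplices:

  0-simplices (6): [1], [2], [3], [4], [5], [6]
  1-simplices (12): [1,3], [1,4], [1,5], [1,6], [2,3], [2,4], [2,5], [3,4], [3,5], [4,5], [4,6], [5,6]
  2-simplices (6): [1,3,4], [1,3,5], [1,5,6], [2,3,4], [2,4,5], [4,5,6]

giving chain groups C_0 ≅ Z^6, C_1 ≅ Z^12, C_2 ≅ Z^6.

Boundary ∂_1: C_1 → C_0 sends each edge [p,q] (with p < q) to q − p. For instance
  ∂[5,6] = [6] − [5].
As a 6×12 matrix over Z this has rank 5, with invariant factors (1,1,1,1,1).

Boundary ∂_2: C_2 → C_1 maps a triangle to the signed sum of its edges. For instance
  ∂[1,3,4] = [3,4] − [1,4] + [1,3],
  ∂[4,5,6] = [5,6] − [4,6] + [4,5].
The 12×6 boundary matrix has rank 6 and Smith normal form diag(1,1,1,1,1,1).

Computing H_k = (kernel of ∂_k) / (image of ∂_{k+1}):

  H_0: rank C_0 − rank ∂_1 = 6 − 5 = 1, and the invariant factors of ∂_1 are all 1, so H_0 = Z.
  H_1: rank ker ∂_1 − rank ∂_2 = (12 − 5) − 6 = 1, and the invariant factors of ∂_2 are all 1, so H_1 = Z.
  H_2: rank ker ∂_2 − rank ∂_3 = (6 − 6) − 0 = 0, and there is no ∂_3, so H_2 = 0.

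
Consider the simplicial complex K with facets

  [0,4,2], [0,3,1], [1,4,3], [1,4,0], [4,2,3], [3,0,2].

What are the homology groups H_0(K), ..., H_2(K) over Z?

Order the vertices as 0 < 1 < 2 < 3 < 4. Listing each simplex with vertices in this order, K has dimension 2 with simplices:

  0-simplices (5): [0], [1], [2], [3], [4]
  1-simplices (9): [0,1], [0,2], [0,3], [0,4], [1,3], [1,4], [2,3], [2,4], [3,4]
  2-simplices (6): [0,1,3], [0,1,4], [0,2,3], [0,2,4], [1,3,4], [2,3,4]

so the chain groups are C_0 ≅ Z^5, C_1 ≅ Z^9, C_2 ≅ Z^6.

The boundary map ∂_1: C_1 → C_0 maps an edge to its endpoints' difference, ∂[p,q] = q − p. For instance
  ∂[1,4] = [4] − [1].
The resulting 5×9 matrix has rank 4, and its Smith normal form has invariant factors (1,1,1,1).

The boundary map ∂_2: C_2 → C_1 maps a triangle to the signed sum of its edges. For instance
  ∂[0,1,3] = [1,3] − [0,3] + [0,1],
  ∂[2,3,4] = [3,4] − [2,4] + [2,3].
This gives a 9×6 integer matrix of rank 5; reducing to Smith normal form yields diagonal entries (1,1,1,1,1).

From H_k ≅ ker(∂_k) / im(∂_{k+1}) we obtain:

  H_0: rank C_0 − rank ∂_1 = 5 − 4 = 1, and the invariant factors of ∂_1 are all 1, so H_0 = Z.
  H_1: rank ker ∂_1 − rank ∂_2 = (9 − 4) − 5 = 0, and the invariant factors of ∂_2 are all 1, so H_1 = 0.
  H_2: rank ker ∂_2 − rank ∂_3 = (6 − 5) − 0 = 1, and there is no ∂_3, so H_2 = Z.

H_0 ≅ Z,  H_1 = 0,  H_2 ≅ Z.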